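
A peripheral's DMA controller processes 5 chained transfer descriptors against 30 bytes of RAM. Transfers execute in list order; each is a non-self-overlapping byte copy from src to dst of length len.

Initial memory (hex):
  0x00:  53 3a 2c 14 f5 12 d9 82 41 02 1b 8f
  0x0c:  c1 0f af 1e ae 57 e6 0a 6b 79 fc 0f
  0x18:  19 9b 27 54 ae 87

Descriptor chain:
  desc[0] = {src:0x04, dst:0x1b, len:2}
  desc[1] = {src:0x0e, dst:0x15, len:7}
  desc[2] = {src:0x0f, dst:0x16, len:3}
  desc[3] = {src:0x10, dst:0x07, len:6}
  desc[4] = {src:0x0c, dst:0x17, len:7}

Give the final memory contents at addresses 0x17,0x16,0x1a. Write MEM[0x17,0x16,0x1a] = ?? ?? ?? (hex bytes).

MEM[0x17,0x16,0x1a] = af 1e 1e

#0 dst[0x1b+2] := {0xf5,0x12}
#1 dst[0x15+7] := {0xaf,0x1e,0xae,0x57,0xe6,0x0a,0x6b}
#2 dst[0x16+3] := {0x1e,0xae,0x57}
#3 dst[0x07+6] := {0xae,0x57,0xe6,0x0a,0x6b,0xaf}
#4 dst[0x17+7] := {0xaf,0x0f,0xaf,0x1e,0xae,0x57,0xe6}
query mem[0x17]=0xaf, mem[0x16]=0x1e, mem[0x1a]=0x1e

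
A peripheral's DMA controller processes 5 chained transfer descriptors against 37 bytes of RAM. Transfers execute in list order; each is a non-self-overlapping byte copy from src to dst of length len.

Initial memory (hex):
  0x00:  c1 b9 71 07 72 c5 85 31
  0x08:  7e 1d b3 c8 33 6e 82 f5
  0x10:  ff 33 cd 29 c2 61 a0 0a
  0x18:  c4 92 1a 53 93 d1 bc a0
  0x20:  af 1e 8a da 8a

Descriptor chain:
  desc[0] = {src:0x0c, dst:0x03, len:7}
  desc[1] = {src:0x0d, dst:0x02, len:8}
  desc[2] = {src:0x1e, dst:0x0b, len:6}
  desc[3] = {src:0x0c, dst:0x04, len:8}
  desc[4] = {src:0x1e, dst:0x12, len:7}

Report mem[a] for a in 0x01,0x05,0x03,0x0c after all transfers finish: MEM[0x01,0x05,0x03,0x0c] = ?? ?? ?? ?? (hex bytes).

[0] 0x0c->0x03 len=7 : 33 6e 82 f5 ff 33 cd
[1] 0x0d->0x02 len=8 : 6e 82 f5 ff 33 cd 29 c2
[2] 0x1e->0x0b len=6 : bc a0 af 1e 8a da
[3] 0x0c->0x04 len=8 : a0 af 1e 8a da 33 cd 29
[4] 0x1e->0x12 len=7 : bc a0 af 1e 8a da 8a
query mem[0x01]=0xb9, mem[0x05]=0xaf, mem[0x03]=0x82, mem[0x0c]=0xa0

MEM[0x01,0x05,0x03,0x0c] = b9 af 82 a0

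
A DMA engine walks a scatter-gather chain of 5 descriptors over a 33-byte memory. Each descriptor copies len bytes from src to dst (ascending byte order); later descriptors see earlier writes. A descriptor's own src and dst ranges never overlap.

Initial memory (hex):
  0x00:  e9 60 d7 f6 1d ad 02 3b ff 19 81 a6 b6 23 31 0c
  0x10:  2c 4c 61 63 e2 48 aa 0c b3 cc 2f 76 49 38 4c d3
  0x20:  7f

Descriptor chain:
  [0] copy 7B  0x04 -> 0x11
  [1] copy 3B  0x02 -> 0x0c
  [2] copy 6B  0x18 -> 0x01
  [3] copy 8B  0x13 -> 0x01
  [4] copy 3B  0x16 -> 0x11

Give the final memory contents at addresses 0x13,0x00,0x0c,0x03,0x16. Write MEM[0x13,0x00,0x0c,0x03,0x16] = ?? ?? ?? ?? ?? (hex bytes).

MEM[0x13,0x00,0x0c,0x03,0x16] = b3 e9 d7 ff 19

#0 dst[0x11+7] := {0x1d,0xad,0x02,0x3b,0xff,0x19,0x81}
#1 dst[0x0c+3] := {0xd7,0xf6,0x1d}
#2 dst[0x01+6] := {0xb3,0xcc,0x2f,0x76,0x49,0x38}
#3 dst[0x01+8] := {0x02,0x3b,0xff,0x19,0x81,0xb3,0xcc,0x2f}
#4 dst[0x11+3] := {0x19,0x81,0xb3}
query mem[0x13]=0xb3, mem[0x00]=0xe9, mem[0x0c]=0xd7, mem[0x03]=0xff, mem[0x16]=0x19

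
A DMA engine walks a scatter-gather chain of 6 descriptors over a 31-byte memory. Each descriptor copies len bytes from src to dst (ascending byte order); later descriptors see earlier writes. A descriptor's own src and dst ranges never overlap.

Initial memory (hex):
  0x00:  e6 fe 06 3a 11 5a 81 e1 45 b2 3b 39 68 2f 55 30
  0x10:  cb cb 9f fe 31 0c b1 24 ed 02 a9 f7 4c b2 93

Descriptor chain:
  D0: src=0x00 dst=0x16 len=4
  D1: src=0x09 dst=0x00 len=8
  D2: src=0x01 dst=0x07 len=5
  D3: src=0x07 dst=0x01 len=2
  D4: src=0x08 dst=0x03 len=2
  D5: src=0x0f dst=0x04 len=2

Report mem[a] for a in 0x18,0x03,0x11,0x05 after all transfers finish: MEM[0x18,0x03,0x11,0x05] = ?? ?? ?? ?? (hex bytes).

MEM[0x18,0x03,0x11,0x05] = 06 39 cb cb

#0 dst[0x16+4] := {0xe6,0xfe,0x06,0x3a}
#1 dst[0x00+8] := {0xb2,0x3b,0x39,0x68,0x2f,0x55,0x30,0xcb}
#2 dst[0x07+5] := {0x3b,0x39,0x68,0x2f,0x55}
#3 dst[0x01+2] := {0x3b,0x39}
#4 dst[0x03+2] := {0x39,0x68}
#5 dst[0x04+2] := {0x30,0xcb}
query mem[0x18]=0x06, mem[0x03]=0x39, mem[0x11]=0xcb, mem[0x05]=0xcb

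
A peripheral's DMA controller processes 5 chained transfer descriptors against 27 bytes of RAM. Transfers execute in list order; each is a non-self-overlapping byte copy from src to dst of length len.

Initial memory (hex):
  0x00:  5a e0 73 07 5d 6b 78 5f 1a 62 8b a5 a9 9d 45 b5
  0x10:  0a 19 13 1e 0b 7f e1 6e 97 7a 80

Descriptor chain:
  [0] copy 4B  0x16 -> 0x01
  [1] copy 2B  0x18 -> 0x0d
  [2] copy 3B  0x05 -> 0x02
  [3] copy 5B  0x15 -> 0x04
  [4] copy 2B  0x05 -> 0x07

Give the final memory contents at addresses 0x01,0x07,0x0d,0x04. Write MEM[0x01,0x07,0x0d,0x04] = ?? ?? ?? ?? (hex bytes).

MEM[0x01,0x07,0x0d,0x04] = e1 e1 97 7f

D0: mem[0x01..0x04] <- [e1 6e 97 7a]
D1: mem[0x0d..0x0e] <- [97 7a]
D2: mem[0x02..0x04] <- [6b 78 5f]
D3: mem[0x04..0x08] <- [7f e1 6e 97 7a]
D4: mem[0x07..0x08] <- [e1 6e]
query mem[0x01]=0xe1, mem[0x07]=0xe1, mem[0x0d]=0x97, mem[0x04]=0x7f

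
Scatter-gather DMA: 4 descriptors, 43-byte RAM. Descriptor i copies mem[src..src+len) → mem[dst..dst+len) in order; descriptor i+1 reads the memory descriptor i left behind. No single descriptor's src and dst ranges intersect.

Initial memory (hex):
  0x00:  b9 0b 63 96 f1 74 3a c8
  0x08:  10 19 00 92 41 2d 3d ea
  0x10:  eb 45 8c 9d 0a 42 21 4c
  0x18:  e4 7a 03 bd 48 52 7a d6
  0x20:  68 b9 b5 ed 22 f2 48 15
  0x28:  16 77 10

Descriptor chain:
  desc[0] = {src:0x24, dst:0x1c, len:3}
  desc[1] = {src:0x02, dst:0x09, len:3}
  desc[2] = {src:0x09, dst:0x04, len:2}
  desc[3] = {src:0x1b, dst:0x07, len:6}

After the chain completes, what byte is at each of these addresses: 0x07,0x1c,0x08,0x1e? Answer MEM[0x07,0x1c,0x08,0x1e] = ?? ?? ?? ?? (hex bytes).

D0: mem[0x1c..0x1e] <- [22 f2 48]
D1: mem[0x09..0x0b] <- [63 96 f1]
D2: mem[0x04..0x05] <- [63 96]
D3: mem[0x07..0x0c] <- [bd 22 f2 48 d6 68]
query mem[0x07]=0xbd, mem[0x1c]=0x22, mem[0x08]=0x22, mem[0x1e]=0x48

MEM[0x07,0x1c,0x08,0x1e] = bd 22 22 48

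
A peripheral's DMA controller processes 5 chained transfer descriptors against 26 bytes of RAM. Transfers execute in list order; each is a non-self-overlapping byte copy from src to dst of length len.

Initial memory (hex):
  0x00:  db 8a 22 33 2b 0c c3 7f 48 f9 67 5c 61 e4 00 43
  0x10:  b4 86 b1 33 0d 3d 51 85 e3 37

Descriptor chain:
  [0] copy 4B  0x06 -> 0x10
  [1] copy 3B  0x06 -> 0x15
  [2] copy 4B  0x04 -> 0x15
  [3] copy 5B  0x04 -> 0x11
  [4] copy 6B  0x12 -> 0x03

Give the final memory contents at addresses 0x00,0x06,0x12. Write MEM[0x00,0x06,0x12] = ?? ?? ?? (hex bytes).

MEM[0x00,0x06,0x12] = db 48 0c

D0: mem[0x10..0x13] <- [c3 7f 48 f9]
D1: mem[0x15..0x17] <- [c3 7f 48]
D2: mem[0x15..0x18] <- [2b 0c c3 7f]
D3: mem[0x11..0x15] <- [2b 0c c3 7f 48]
D4: mem[0x03..0x08] <- [0c c3 7f 48 0c c3]
query mem[0x00]=0xdb, mem[0x06]=0x48, mem[0x12]=0x0c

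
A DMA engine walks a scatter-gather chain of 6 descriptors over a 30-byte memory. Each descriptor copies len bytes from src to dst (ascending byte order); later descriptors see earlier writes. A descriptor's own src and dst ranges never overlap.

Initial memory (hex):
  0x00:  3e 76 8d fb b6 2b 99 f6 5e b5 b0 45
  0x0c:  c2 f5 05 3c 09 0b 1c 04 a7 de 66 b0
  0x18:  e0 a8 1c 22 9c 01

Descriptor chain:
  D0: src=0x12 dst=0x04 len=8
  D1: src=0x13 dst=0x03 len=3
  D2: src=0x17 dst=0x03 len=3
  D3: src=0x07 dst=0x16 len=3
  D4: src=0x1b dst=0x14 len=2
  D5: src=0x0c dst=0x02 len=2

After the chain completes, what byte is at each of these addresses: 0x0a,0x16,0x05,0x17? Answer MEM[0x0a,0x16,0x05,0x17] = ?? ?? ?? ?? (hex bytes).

#0 dst[0x04+8] := {0x1c,0x04,0xa7,0xde,0x66,0xb0,0xe0,0xa8}
#1 dst[0x03+3] := {0x04,0xa7,0xde}
#2 dst[0x03+3] := {0xb0,0xe0,0xa8}
#3 dst[0x16+3] := {0xde,0x66,0xb0}
#4 dst[0x14+2] := {0x22,0x9c}
#5 dst[0x02+2] := {0xc2,0xf5}
query mem[0x0a]=0xe0, mem[0x16]=0xde, mem[0x05]=0xa8, mem[0x17]=0x66

MEM[0x0a,0x16,0x05,0x17] = e0 de a8 66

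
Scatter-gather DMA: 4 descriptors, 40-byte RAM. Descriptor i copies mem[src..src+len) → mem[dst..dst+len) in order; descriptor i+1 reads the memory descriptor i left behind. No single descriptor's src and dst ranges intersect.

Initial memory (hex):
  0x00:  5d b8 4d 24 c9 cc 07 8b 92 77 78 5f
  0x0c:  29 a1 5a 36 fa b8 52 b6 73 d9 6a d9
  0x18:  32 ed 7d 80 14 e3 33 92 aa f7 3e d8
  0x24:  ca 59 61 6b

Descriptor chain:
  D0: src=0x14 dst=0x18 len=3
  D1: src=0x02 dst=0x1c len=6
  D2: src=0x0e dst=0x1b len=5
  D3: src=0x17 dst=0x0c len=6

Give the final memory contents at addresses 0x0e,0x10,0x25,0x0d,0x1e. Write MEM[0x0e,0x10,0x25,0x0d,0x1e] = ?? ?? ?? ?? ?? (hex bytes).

D0: mem[0x18..0x1a] <- [73 d9 6a]
D1: mem[0x1c..0x21] <- [4d 24 c9 cc 07 8b]
D2: mem[0x1b..0x1f] <- [5a 36 fa b8 52]
D3: mem[0x0c..0x11] <- [d9 73 d9 6a 5a 36]
query mem[0x0e]=0xd9, mem[0x10]=0x5a, mem[0x25]=0x59, mem[0x0d]=0x73, mem[0x1e]=0xb8

MEM[0x0e,0x10,0x25,0x0d,0x1e] = d9 5a 59 73 b8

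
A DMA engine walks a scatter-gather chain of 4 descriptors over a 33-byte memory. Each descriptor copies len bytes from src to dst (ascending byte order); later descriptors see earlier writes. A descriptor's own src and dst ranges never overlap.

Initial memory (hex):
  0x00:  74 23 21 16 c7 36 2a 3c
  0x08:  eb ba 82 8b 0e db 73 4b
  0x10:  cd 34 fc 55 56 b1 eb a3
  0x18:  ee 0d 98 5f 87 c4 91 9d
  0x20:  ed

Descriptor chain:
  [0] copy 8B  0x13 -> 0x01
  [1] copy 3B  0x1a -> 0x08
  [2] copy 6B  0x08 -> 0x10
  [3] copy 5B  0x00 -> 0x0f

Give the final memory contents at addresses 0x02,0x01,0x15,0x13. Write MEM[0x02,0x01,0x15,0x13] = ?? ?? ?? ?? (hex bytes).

MEM[0x02,0x01,0x15,0x13] = 56 55 db eb

D0: mem[0x01..0x08] <- [55 56 b1 eb a3 ee 0d 98]
D1: mem[0x08..0x0a] <- [98 5f 87]
D2: mem[0x10..0x15] <- [98 5f 87 8b 0e db]
D3: mem[0x0f..0x13] <- [74 55 56 b1 eb]
query mem[0x02]=0x56, mem[0x01]=0x55, mem[0x15]=0xdb, mem[0x13]=0xeb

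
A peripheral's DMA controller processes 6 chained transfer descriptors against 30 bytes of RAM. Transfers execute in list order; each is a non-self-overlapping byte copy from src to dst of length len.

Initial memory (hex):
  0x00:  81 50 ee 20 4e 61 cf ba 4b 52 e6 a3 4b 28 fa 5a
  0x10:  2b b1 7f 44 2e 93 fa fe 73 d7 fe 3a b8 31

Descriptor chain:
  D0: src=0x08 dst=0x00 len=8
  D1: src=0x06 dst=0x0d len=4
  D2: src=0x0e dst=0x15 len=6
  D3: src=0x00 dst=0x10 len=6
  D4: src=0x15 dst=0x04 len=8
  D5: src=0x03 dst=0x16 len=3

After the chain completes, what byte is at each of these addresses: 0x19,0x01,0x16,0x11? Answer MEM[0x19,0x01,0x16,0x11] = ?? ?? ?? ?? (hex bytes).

MEM[0x19,0x01,0x16,0x11] = 7f 52 a3 52

[0] 0x08->0x00 len=8 : 4b 52 e6 a3 4b 28 fa 5a
[1] 0x06->0x0d len=4 : fa 5a 4b 52
[2] 0x0e->0x15 len=6 : 5a 4b 52 b1 7f 44
[3] 0x00->0x10 len=6 : 4b 52 e6 a3 4b 28
[4] 0x15->0x04 len=8 : 28 4b 52 b1 7f 44 3a b8
[5] 0x03->0x16 len=3 : a3 28 4b
query mem[0x19]=0x7f, mem[0x01]=0x52, mem[0x16]=0xa3, mem[0x11]=0x52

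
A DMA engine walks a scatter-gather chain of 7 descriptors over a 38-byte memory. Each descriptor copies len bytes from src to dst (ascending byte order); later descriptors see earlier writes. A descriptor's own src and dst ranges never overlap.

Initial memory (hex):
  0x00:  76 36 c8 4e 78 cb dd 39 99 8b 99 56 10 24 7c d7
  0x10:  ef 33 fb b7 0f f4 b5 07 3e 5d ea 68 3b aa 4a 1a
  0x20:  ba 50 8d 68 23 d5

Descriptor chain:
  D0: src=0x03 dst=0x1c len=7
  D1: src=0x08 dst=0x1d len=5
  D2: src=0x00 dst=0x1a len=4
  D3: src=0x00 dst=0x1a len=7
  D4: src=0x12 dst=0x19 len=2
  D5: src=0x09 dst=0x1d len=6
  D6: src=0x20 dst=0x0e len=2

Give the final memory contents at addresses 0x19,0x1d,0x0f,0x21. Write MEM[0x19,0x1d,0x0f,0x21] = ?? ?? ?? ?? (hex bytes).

[0] 0x03->0x1c len=7 : 4e 78 cb dd 39 99 8b
[1] 0x08->0x1d len=5 : 99 8b 99 56 10
[2] 0x00->0x1a len=4 : 76 36 c8 4e
[3] 0x00->0x1a len=7 : 76 36 c8 4e 78 cb dd
[4] 0x12->0x19 len=2 : fb b7
[5] 0x09->0x1d len=6 : 8b 99 56 10 24 7c
[6] 0x20->0x0e len=2 : 10 24
query mem[0x19]=0xfb, mem[0x1d]=0x8b, mem[0x0f]=0x24, mem[0x21]=0x24

MEM[0x19,0x1d,0x0f,0x21] = fb 8b 24 24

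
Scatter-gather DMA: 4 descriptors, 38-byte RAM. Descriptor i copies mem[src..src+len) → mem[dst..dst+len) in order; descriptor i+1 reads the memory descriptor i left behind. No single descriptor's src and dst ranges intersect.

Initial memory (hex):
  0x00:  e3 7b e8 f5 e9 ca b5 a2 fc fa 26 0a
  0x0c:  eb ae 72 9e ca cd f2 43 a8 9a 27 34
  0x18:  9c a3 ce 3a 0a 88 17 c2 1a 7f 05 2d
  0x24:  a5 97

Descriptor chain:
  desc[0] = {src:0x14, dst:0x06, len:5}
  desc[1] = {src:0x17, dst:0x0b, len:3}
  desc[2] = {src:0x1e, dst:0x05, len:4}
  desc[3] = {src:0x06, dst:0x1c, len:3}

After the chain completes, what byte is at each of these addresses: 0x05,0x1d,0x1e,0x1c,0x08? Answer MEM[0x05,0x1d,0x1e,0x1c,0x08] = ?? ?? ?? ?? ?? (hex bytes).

#0 dst[0x06+5] := {0xa8,0x9a,0x27,0x34,0x9c}
#1 dst[0x0b+3] := {0x34,0x9c,0xa3}
#2 dst[0x05+4] := {0x17,0xc2,0x1a,0x7f}
#3 dst[0x1c+3] := {0xc2,0x1a,0x7f}
query mem[0x05]=0x17, mem[0x1d]=0x1a, mem[0x1e]=0x7f, mem[0x1c]=0xc2, mem[0x08]=0x7f

MEM[0x05,0x1d,0x1e,0x1c,0x08] = 17 1a 7f c2 7f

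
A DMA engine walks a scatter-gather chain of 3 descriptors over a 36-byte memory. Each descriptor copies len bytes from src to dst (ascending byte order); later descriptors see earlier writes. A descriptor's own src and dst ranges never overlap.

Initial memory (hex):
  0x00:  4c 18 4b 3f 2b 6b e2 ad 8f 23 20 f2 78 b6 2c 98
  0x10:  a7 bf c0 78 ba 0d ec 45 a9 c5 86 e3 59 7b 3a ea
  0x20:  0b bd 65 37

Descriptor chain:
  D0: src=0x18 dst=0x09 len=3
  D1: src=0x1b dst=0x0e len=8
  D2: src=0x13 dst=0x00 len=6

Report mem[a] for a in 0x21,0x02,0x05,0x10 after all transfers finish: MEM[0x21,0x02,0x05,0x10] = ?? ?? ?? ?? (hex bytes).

MEM[0x21,0x02,0x05,0x10] = bd 65 a9 7b

D0: mem[0x09..0x0b] <- [a9 c5 86]
D1: mem[0x0e..0x15] <- [e3 59 7b 3a ea 0b bd 65]
D2: mem[0x00..0x05] <- [0b bd 65 ec 45 a9]
query mem[0x21]=0xbd, mem[0x02]=0x65, mem[0x05]=0xa9, mem[0x10]=0x7b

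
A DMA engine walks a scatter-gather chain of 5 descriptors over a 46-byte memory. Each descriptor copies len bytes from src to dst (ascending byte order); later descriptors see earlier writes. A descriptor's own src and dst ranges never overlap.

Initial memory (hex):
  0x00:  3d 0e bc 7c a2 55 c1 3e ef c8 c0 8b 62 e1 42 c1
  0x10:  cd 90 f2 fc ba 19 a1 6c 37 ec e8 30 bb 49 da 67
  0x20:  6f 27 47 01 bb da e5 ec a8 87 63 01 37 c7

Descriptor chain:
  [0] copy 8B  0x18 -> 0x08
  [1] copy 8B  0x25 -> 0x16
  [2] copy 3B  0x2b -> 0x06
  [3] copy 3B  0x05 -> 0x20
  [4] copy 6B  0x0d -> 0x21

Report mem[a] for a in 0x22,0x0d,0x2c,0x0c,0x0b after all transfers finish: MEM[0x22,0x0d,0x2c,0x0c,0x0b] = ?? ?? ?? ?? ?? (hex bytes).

MEM[0x22,0x0d,0x2c,0x0c,0x0b] = da 49 37 bb 30

#0 dst[0x08+8] := {0x37,0xec,0xe8,0x30,0xbb,0x49,0xda,0x67}
#1 dst[0x16+8] := {0xda,0xe5,0xec,0xa8,0x87,0x63,0x01,0x37}
#2 dst[0x06+3] := {0x01,0x37,0xc7}
#3 dst[0x20+3] := {0x55,0x01,0x37}
#4 dst[0x21+6] := {0x49,0xda,0x67,0xcd,0x90,0xf2}
query mem[0x22]=0xda, mem[0x0d]=0x49, mem[0x2c]=0x37, mem[0x0c]=0xbb, mem[0x0b]=0x30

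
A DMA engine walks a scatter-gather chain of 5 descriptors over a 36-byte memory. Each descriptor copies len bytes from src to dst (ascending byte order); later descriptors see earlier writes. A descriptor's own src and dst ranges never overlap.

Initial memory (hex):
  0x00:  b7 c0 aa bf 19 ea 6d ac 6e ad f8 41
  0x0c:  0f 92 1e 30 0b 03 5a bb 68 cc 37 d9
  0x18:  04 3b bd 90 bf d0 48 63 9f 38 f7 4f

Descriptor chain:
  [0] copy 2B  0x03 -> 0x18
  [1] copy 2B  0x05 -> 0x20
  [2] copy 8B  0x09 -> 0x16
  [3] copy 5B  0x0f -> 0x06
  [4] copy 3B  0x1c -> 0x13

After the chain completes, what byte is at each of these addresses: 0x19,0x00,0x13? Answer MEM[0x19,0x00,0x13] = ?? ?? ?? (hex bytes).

#0 dst[0x18+2] := {0xbf,0x19}
#1 dst[0x20+2] := {0xea,0x6d}
#2 dst[0x16+8] := {0xad,0xf8,0x41,0x0f,0x92,0x1e,0x30,0x0b}
#3 dst[0x06+5] := {0x30,0x0b,0x03,0x5a,0xbb}
#4 dst[0x13+3] := {0x30,0x0b,0x48}
query mem[0x19]=0x0f, mem[0x00]=0xb7, mem[0x13]=0x30

MEM[0x19,0x00,0x13] = 0f b7 30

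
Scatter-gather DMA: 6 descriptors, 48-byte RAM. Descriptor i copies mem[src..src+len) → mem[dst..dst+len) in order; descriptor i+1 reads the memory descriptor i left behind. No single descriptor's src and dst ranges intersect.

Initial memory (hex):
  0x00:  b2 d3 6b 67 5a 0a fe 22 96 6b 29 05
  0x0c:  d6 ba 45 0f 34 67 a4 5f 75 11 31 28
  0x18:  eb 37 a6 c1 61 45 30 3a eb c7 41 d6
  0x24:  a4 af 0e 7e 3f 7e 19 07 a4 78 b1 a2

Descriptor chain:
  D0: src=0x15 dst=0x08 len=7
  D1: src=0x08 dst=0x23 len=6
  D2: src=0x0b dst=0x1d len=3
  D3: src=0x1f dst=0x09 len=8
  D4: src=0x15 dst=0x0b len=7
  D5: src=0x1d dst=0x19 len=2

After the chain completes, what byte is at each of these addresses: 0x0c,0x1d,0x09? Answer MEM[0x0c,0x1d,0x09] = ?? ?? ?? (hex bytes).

  after D0: wrote 7B at 0x08 = 113128eb37a6c1
  after D1: wrote 6B at 0x23 = 113128eb37a6
  after D2: wrote 3B at 0x1d = eb37a6
  after D3: wrote 8B at 0x09 = a6ebc741113128eb
  after D4: wrote 7B at 0x0b = 113128eb37a6c1
  after D5: wrote 2B at 0x19 = eb37
query mem[0x0c]=0x31, mem[0x1d]=0xeb, mem[0x09]=0xa6

MEM[0x0c,0x1d,0x09] = 31 eb a6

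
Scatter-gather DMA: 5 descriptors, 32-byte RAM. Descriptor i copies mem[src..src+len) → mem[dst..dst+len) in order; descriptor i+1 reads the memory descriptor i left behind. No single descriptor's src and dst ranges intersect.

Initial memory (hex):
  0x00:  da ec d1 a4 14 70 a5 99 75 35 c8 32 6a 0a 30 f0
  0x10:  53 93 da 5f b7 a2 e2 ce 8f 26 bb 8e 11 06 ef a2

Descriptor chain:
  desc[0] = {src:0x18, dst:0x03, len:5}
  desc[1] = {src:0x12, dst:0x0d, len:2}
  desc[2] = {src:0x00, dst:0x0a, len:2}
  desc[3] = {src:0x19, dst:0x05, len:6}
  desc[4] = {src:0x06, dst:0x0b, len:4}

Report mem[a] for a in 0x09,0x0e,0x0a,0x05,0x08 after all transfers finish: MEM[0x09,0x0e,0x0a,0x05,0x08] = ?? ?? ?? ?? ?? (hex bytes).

MEM[0x09,0x0e,0x0a,0x05,0x08] = 06 06 ef 26 11

  after D0: wrote 5B at 0x03 = 8f26bb8e11
  after D1: wrote 2B at 0x0d = da5f
  after D2: wrote 2B at 0x0a = daec
  after D3: wrote 6B at 0x05 = 26bb8e1106ef
  after D4: wrote 4B at 0x0b = bb8e1106
query mem[0x09]=0x06, mem[0x0e]=0x06, mem[0x0a]=0xef, mem[0x05]=0x26, mem[0x08]=0x11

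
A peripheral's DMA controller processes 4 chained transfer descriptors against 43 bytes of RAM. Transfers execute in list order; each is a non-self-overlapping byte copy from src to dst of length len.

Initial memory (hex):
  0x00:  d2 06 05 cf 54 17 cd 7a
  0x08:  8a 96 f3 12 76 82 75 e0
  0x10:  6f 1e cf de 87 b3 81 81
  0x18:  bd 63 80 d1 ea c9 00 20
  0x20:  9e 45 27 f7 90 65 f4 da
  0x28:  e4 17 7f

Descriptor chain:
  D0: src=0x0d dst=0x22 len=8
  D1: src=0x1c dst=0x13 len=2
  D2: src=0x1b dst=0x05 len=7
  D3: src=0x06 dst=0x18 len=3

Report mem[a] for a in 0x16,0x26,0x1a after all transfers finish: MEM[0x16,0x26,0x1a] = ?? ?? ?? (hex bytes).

MEM[0x16,0x26,0x1a] = 81 1e 00

#0 dst[0x22+8] := {0x82,0x75,0xe0,0x6f,0x1e,0xcf,0xde,0x87}
#1 dst[0x13+2] := {0xea,0xc9}
#2 dst[0x05+7] := {0xd1,0xea,0xc9,0x00,0x20,0x9e,0x45}
#3 dst[0x18+3] := {0xea,0xc9,0x00}
query mem[0x16]=0x81, mem[0x26]=0x1e, mem[0x1a]=0x00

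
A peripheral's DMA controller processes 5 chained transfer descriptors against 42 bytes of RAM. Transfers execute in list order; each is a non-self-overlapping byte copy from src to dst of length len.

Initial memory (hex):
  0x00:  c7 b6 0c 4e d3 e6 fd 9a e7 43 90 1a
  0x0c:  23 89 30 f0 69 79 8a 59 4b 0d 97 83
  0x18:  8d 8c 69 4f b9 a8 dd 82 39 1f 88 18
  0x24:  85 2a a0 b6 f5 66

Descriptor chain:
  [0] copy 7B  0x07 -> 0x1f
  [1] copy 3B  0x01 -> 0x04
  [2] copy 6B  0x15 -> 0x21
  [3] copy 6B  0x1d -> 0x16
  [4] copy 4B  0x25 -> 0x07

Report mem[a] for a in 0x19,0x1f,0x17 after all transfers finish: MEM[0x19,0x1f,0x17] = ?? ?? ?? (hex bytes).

MEM[0x19,0x1f,0x17] = e7 9a dd

#0 dst[0x1f+7] := {0x9a,0xe7,0x43,0x90,0x1a,0x23,0x89}
#1 dst[0x04+3] := {0xb6,0x0c,0x4e}
#2 dst[0x21+6] := {0x0d,0x97,0x83,0x8d,0x8c,0x69}
#3 dst[0x16+6] := {0xa8,0xdd,0x9a,0xe7,0x0d,0x97}
#4 dst[0x07+4] := {0x8c,0x69,0xb6,0xf5}
query mem[0x19]=0xe7, mem[0x1f]=0x9a, mem[0x17]=0xdd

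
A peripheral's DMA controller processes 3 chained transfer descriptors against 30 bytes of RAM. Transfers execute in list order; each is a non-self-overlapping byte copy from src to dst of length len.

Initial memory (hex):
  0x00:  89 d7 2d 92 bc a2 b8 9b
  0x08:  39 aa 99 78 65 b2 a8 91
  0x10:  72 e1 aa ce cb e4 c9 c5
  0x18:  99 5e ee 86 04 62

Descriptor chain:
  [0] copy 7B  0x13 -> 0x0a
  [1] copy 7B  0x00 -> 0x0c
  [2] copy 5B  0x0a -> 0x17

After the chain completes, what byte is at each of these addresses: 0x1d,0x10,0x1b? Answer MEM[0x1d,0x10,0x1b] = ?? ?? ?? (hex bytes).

#0 dst[0x0a+7] := {0xce,0xcb,0xe4,0xc9,0xc5,0x99,0x5e}
#1 dst[0x0c+7] := {0x89,0xd7,0x2d,0x92,0xbc,0xa2,0xb8}
#2 dst[0x17+5] := {0xce,0xcb,0x89,0xd7,0x2d}
query mem[0x1d]=0x62, mem[0x10]=0xbc, mem[0x1b]=0x2d

MEM[0x1d,0x10,0x1b] = 62 bc 2d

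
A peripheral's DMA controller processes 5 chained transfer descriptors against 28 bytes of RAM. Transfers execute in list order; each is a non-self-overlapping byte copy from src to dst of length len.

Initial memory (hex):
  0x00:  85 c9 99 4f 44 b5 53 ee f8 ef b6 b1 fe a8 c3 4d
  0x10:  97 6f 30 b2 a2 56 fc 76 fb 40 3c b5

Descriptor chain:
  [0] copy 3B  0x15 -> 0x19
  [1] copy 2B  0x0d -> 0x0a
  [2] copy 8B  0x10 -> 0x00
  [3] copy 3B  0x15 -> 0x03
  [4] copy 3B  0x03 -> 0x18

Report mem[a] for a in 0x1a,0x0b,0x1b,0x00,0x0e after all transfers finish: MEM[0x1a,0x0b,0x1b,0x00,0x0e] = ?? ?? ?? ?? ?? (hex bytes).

MEM[0x1a,0x0b,0x1b,0x00,0x0e] = 76 c3 76 97 c3

  after D0: wrote 3B at 0x19 = 56fc76
  after D1: wrote 2B at 0x0a = a8c3
  after D2: wrote 8B at 0x00 = 976f30b2a256fc76
  after D3: wrote 3B at 0x03 = 56fc76
  after D4: wrote 3B at 0x18 = 56fc76
query mem[0x1a]=0x76, mem[0x0b]=0xc3, mem[0x1b]=0x76, mem[0x00]=0x97, mem[0x0e]=0xc3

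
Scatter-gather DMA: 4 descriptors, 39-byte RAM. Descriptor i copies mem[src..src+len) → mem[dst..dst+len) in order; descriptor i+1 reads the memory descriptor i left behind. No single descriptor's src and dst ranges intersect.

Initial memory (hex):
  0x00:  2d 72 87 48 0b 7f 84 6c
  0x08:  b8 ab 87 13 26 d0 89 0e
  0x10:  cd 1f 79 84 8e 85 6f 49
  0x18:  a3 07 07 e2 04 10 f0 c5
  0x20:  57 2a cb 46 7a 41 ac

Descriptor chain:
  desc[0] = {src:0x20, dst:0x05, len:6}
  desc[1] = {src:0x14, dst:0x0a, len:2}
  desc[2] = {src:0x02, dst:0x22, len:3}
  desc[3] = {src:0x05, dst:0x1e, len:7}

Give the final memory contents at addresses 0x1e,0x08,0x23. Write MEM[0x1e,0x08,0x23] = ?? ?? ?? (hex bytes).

#0 dst[0x05+6] := {0x57,0x2a,0xcb,0x46,0x7a,0x41}
#1 dst[0x0a+2] := {0x8e,0x85}
#2 dst[0x22+3] := {0x87,0x48,0x0b}
#3 dst[0x1e+7] := {0x57,0x2a,0xcb,0x46,0x7a,0x8e,0x85}
query mem[0x1e]=0x57, mem[0x08]=0x46, mem[0x23]=0x8e

MEM[0x1e,0x08,0x23] = 57 46 8e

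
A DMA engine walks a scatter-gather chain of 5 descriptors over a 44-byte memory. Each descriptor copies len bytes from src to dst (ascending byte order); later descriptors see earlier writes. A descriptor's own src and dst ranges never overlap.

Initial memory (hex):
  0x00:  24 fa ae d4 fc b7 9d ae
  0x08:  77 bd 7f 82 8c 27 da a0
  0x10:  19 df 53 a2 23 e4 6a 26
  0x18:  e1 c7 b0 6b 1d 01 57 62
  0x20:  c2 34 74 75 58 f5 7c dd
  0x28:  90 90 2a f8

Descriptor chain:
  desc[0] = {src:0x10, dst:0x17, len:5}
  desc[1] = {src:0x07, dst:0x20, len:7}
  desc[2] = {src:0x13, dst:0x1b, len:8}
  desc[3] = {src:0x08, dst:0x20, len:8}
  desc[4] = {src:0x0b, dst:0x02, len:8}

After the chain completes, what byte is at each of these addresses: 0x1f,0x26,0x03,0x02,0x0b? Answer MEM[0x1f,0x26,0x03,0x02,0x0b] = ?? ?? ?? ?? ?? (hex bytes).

MEM[0x1f,0x26,0x03,0x02,0x0b] = 19 da 8c 82 82

D0: mem[0x17..0x1b] <- [19 df 53 a2 23]
D1: mem[0x20..0x26] <- [ae 77 bd 7f 82 8c 27]
D2: mem[0x1b..0x22] <- [a2 23 e4 6a 19 df 53 a2]
D3: mem[0x20..0x27] <- [77 bd 7f 82 8c 27 da a0]
D4: mem[0x02..0x09] <- [82 8c 27 da a0 19 df 53]
query mem[0x1f]=0x19, mem[0x26]=0xda, mem[0x03]=0x8c, mem[0x02]=0x82, mem[0x0b]=0x82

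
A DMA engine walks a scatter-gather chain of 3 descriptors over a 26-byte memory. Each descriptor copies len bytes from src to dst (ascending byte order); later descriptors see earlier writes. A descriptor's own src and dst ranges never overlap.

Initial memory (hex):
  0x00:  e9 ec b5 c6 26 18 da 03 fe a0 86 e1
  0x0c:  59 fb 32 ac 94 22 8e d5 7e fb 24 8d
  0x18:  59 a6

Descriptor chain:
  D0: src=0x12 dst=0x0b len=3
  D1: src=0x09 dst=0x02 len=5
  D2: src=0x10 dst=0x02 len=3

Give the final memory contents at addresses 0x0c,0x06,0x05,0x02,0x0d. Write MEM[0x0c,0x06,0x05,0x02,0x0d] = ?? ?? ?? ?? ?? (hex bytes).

D0: mem[0x0b..0x0d] <- [8e d5 7e]
D1: mem[0x02..0x06] <- [a0 86 8e d5 7e]
D2: mem[0x02..0x04] <- [94 22 8e]
query mem[0x0c]=0xd5, mem[0x06]=0x7e, mem[0x05]=0xd5, mem[0x02]=0x94, mem[0x0d]=0x7e

MEM[0x0c,0x06,0x05,0x02,0x0d] = d5 7e d5 94 7e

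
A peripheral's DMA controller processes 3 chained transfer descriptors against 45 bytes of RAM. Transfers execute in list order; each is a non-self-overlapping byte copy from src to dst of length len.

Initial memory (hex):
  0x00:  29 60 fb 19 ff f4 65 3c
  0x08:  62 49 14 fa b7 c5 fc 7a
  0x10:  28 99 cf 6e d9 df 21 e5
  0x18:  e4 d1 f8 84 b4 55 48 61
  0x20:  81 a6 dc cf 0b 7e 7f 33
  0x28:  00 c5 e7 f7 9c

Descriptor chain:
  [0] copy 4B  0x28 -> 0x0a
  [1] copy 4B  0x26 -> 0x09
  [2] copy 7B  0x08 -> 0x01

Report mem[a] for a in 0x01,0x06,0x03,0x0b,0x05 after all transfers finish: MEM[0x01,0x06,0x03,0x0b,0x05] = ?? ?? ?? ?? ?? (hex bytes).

MEM[0x01,0x06,0x03,0x0b,0x05] = 62 f7 33 00 c5

  after D0: wrote 4B at 0x0a = 00c5e7f7
  after D1: wrote 4B at 0x09 = 7f3300c5
  after D2: wrote 7B at 0x01 = 627f3300c5f7fc
query mem[0x01]=0x62, mem[0x06]=0xf7, mem[0x03]=0x33, mem[0x0b]=0x00, mem[0x05]=0xc5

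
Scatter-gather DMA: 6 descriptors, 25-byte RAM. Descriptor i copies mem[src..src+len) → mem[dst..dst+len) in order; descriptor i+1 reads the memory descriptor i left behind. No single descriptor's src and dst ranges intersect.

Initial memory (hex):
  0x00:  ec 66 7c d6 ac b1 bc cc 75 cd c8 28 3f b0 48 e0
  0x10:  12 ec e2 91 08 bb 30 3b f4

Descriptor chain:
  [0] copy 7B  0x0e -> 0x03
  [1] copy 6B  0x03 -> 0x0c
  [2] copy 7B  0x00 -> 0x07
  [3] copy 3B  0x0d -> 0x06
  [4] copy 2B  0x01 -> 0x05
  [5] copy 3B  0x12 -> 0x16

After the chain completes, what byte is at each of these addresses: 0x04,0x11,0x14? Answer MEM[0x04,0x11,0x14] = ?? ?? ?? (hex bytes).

[0] 0x0e->0x03 len=7 : 48 e0 12 ec e2 91 08
[1] 0x03->0x0c len=6 : 48 e0 12 ec e2 91
[2] 0x00->0x07 len=7 : ec 66 7c 48 e0 12 ec
[3] 0x0d->0x06 len=3 : ec 12 ec
[4] 0x01->0x05 len=2 : 66 7c
[5] 0x12->0x16 len=3 : e2 91 08
query mem[0x04]=0xe0, mem[0x11]=0x91, mem[0x14]=0x08

MEM[0x04,0x11,0x14] = e0 91 08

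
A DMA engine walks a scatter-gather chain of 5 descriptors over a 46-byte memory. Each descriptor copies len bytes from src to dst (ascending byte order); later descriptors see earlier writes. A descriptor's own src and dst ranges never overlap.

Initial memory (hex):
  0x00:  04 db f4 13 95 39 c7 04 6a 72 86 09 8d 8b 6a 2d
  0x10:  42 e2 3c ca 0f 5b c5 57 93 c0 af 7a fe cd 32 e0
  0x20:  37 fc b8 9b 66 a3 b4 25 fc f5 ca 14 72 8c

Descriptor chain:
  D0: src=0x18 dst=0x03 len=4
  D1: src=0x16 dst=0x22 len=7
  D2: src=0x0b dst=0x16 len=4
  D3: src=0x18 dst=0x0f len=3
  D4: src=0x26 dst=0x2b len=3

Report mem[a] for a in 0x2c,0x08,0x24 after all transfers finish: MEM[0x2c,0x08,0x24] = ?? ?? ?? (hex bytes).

#0 dst[0x03+4] := {0x93,0xc0,0xaf,0x7a}
#1 dst[0x22+7] := {0xc5,0x57,0x93,0xc0,0xaf,0x7a,0xfe}
#2 dst[0x16+4] := {0x09,0x8d,0x8b,0x6a}
#3 dst[0x0f+3] := {0x8b,0x6a,0xaf}
#4 dst[0x2b+3] := {0xaf,0x7a,0xfe}
query mem[0x2c]=0x7a, mem[0x08]=0x6a, mem[0x24]=0x93

MEM[0x2c,0x08,0x24] = 7a 6a 93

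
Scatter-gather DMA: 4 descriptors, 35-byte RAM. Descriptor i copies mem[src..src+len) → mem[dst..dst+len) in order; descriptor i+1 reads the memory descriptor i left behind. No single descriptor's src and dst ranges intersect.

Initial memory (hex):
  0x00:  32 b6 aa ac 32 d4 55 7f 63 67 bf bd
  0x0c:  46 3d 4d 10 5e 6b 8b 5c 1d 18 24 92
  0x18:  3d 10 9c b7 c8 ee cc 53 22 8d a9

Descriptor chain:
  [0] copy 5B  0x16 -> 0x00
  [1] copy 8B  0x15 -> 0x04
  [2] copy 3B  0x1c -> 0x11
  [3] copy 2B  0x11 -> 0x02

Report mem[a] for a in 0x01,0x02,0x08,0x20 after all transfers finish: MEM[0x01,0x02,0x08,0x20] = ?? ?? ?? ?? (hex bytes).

[0] 0x16->0x00 len=5 : 24 92 3d 10 9c
[1] 0x15->0x04 len=8 : 18 24 92 3d 10 9c b7 c8
[2] 0x1c->0x11 len=3 : c8 ee cc
[3] 0x11->0x02 len=2 : c8 ee
query mem[0x01]=0x92, mem[0x02]=0xc8, mem[0x08]=0x10, mem[0x20]=0x22

MEM[0x01,0x02,0x08,0x20] = 92 c8 10 22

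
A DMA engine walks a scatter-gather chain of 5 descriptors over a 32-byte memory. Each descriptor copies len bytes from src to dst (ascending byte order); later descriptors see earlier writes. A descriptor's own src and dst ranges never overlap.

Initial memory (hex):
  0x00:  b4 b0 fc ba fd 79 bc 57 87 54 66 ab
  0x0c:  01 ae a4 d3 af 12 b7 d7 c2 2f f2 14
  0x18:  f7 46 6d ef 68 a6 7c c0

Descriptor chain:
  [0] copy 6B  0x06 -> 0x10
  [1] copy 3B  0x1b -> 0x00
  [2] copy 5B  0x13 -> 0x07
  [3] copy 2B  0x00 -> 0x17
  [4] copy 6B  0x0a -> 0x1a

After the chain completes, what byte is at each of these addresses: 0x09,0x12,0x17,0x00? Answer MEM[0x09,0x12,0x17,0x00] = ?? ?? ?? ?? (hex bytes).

[0] 0x06->0x10 len=6 : bc 57 87 54 66 ab
[1] 0x1b->0x00 len=3 : ef 68 a6
[2] 0x13->0x07 len=5 : 54 66 ab f2 14
[3] 0x00->0x17 len=2 : ef 68
[4] 0x0a->0x1a len=6 : f2 14 01 ae a4 d3
query mem[0x09]=0xab, mem[0x12]=0x87, mem[0x17]=0xef, mem[0x00]=0xef

MEM[0x09,0x12,0x17,0x00] = ab 87 ef ef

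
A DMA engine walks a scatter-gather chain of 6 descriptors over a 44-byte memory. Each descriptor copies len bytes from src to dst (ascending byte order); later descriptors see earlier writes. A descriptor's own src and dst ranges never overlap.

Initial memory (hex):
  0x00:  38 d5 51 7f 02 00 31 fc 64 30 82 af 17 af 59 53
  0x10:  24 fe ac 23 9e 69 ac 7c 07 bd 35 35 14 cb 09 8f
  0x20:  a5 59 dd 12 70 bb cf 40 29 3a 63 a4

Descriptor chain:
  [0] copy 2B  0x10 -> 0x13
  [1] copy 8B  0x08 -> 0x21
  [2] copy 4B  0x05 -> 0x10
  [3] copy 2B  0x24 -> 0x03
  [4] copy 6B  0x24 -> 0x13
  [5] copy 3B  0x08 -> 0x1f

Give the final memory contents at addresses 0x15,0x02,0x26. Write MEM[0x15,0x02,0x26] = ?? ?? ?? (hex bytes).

MEM[0x15,0x02,0x26] = af 51 af

D0: mem[0x13..0x14] <- [24 fe]
D1: mem[0x21..0x28] <- [64 30 82 af 17 af 59 53]
D2: mem[0x10..0x13] <- [00 31 fc 64]
D3: mem[0x03..0x04] <- [af 17]
D4: mem[0x13..0x18] <- [af 17 af 59 53 3a]
D5: mem[0x1f..0x21] <- [64 30 82]
query mem[0x15]=0xaf, mem[0x02]=0x51, mem[0x26]=0xaf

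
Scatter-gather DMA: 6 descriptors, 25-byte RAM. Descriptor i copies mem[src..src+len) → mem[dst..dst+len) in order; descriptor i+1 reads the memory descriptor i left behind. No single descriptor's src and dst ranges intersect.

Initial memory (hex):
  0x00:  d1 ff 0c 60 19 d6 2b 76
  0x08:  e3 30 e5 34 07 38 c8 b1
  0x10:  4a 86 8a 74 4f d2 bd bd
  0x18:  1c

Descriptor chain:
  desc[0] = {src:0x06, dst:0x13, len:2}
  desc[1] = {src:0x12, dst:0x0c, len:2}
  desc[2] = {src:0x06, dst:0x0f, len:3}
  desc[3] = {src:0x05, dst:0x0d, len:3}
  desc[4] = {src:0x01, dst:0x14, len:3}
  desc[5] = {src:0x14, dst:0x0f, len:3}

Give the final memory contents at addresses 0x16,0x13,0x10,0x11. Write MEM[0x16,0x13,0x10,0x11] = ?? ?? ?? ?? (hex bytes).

D0: mem[0x13..0x14] <- [2b 76]
D1: mem[0x0c..0x0d] <- [8a 2b]
D2: mem[0x0f..0x11] <- [2b 76 e3]
D3: mem[0x0d..0x0f] <- [d6 2b 76]
D4: mem[0x14..0x16] <- [ff 0c 60]
D5: mem[0x0f..0x11] <- [ff 0c 60]
query mem[0x16]=0x60, mem[0x13]=0x2b, mem[0x10]=0x0c, mem[0x11]=0x60

MEM[0x16,0x13,0x10,0x11] = 60 2b 0c 60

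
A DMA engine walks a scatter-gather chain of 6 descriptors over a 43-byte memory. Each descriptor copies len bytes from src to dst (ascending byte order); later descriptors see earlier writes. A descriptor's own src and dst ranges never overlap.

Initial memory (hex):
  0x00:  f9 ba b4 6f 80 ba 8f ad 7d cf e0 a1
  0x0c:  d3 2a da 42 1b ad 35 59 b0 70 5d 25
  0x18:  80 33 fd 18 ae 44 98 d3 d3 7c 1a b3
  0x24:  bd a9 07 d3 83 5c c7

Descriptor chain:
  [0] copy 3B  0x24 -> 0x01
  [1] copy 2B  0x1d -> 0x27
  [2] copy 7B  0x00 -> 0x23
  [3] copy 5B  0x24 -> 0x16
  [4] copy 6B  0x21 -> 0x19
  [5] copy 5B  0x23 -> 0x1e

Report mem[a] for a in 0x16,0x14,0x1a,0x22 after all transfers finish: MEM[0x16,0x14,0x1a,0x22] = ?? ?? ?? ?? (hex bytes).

#0 dst[0x01+3] := {0xbd,0xa9,0x07}
#1 dst[0x27+2] := {0x44,0x98}
#2 dst[0x23+7] := {0xf9,0xbd,0xa9,0x07,0x80,0xba,0x8f}
#3 dst[0x16+5] := {0xbd,0xa9,0x07,0x80,0xba}
#4 dst[0x19+6] := {0x7c,0x1a,0xf9,0xbd,0xa9,0x07}
#5 dst[0x1e+5] := {0xf9,0xbd,0xa9,0x07,0x80}
query mem[0x16]=0xbd, mem[0x14]=0xb0, mem[0x1a]=0x1a, mem[0x22]=0x80

MEM[0x16,0x14,0x1a,0x22] = bd b0 1a 80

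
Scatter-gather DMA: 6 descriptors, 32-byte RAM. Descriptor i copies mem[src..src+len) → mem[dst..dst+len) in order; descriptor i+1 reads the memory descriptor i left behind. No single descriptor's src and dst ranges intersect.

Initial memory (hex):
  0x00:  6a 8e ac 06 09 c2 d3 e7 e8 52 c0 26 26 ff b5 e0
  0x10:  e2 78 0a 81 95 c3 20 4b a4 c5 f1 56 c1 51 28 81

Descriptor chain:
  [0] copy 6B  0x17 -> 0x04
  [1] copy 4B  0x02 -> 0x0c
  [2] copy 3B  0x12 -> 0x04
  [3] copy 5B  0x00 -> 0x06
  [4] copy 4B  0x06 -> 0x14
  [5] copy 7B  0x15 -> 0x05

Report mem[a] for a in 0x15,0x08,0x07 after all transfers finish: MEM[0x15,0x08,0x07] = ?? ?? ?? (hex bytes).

#0 dst[0x04+6] := {0x4b,0xa4,0xc5,0xf1,0x56,0xc1}
#1 dst[0x0c+4] := {0xac,0x06,0x4b,0xa4}
#2 dst[0x04+3] := {0x0a,0x81,0x95}
#3 dst[0x06+5] := {0x6a,0x8e,0xac,0x06,0x0a}
#4 dst[0x14+4] := {0x6a,0x8e,0xac,0x06}
#5 dst[0x05+7] := {0x8e,0xac,0x06,0xa4,0xc5,0xf1,0x56}
query mem[0x15]=0x8e, mem[0x08]=0xa4, mem[0x07]=0x06

MEM[0x15,0x08,0x07] = 8e a4 06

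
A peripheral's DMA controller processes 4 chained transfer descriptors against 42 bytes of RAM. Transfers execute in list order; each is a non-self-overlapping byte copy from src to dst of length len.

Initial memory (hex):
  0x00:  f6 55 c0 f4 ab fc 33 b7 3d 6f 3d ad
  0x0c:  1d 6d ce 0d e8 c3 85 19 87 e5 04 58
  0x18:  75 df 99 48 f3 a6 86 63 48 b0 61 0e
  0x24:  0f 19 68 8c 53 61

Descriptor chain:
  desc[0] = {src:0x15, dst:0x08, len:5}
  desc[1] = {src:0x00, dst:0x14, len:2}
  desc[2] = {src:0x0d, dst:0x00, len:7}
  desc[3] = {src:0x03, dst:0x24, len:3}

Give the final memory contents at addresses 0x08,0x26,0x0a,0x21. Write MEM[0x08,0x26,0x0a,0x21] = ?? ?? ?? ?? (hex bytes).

  after D0: wrote 5B at 0x08 = e5045875df
  after D1: wrote 2B at 0x14 = f655
  after D2: wrote 7B at 0x00 = 6dce0de8c38519
  after D3: wrote 3B at 0x24 = e8c385
query mem[0x08]=0xe5, mem[0x26]=0x85, mem[0x0a]=0x58, mem[0x21]=0xb0

MEM[0x08,0x26,0x0a,0x21] = e5 85 58 b0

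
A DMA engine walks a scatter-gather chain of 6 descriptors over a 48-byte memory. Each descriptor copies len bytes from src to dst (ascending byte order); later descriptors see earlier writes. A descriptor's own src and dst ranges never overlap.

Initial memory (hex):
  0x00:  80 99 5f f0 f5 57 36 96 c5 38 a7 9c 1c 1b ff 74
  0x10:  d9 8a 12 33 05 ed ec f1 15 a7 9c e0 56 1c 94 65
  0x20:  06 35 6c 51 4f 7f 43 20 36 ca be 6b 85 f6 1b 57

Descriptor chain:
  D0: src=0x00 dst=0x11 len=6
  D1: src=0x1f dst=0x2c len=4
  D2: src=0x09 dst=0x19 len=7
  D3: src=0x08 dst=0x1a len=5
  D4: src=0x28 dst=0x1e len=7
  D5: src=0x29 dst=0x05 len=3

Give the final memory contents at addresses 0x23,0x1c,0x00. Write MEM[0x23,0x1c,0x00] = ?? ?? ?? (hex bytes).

[0] 0x00->0x11 len=6 : 80 99 5f f0 f5 57
[1] 0x1f->0x2c len=4 : 65 06 35 6c
[2] 0x09->0x19 len=7 : 38 a7 9c 1c 1b ff 74
[3] 0x08->0x1a len=5 : c5 38 a7 9c 1c
[4] 0x28->0x1e len=7 : 36 ca be 6b 65 06 35
[5] 0x29->0x05 len=3 : ca be 6b
query mem[0x23]=0x06, mem[0x1c]=0xa7, mem[0x00]=0x80

MEM[0x23,0x1c,0x00] = 06 a7 80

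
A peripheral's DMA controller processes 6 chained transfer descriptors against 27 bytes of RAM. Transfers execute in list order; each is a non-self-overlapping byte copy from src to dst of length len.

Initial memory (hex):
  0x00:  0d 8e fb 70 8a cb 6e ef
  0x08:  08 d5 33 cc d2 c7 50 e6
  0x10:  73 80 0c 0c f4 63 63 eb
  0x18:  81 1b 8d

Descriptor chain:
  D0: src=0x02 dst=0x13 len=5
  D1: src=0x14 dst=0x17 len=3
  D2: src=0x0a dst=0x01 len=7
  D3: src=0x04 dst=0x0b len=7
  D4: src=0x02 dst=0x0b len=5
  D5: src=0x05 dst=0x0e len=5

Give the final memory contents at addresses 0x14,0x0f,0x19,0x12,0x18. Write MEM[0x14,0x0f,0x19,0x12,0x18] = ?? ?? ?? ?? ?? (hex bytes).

#0 dst[0x13+5] := {0xfb,0x70,0x8a,0xcb,0x6e}
#1 dst[0x17+3] := {0x70,0x8a,0xcb}
#2 dst[0x01+7] := {0x33,0xcc,0xd2,0xc7,0x50,0xe6,0x73}
#3 dst[0x0b+7] := {0xc7,0x50,0xe6,0x73,0x08,0xd5,0x33}
#4 dst[0x0b+5] := {0xcc,0xd2,0xc7,0x50,0xe6}
#5 dst[0x0e+5] := {0x50,0xe6,0x73,0x08,0xd5}
query mem[0x14]=0x70, mem[0x0f]=0xe6, mem[0x19]=0xcb, mem[0x12]=0xd5, mem[0x18]=0x8a

MEM[0x14,0x0f,0x19,0x12,0x18] = 70 e6 cb d5 8a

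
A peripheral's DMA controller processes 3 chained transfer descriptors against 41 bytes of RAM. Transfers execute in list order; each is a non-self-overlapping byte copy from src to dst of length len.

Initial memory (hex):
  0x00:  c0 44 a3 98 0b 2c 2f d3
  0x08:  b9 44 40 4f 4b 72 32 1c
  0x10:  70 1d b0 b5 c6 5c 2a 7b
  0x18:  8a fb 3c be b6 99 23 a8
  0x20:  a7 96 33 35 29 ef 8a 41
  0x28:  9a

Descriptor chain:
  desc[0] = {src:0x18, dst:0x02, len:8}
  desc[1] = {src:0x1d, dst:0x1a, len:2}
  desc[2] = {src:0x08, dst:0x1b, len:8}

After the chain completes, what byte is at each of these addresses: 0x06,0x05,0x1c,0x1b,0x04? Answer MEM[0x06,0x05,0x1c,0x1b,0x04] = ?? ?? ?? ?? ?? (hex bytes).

MEM[0x06,0x05,0x1c,0x1b,0x04] = b6 be a8 23 3c

#0 dst[0x02+8] := {0x8a,0xfb,0x3c,0xbe,0xb6,0x99,0x23,0xa8}
#1 dst[0x1a+2] := {0x99,0x23}
#2 dst[0x1b+8] := {0x23,0xa8,0x40,0x4f,0x4b,0x72,0x32,0x1c}
query mem[0x06]=0xb6, mem[0x05]=0xbe, mem[0x1c]=0xa8, mem[0x1b]=0x23, mem[0x04]=0x3c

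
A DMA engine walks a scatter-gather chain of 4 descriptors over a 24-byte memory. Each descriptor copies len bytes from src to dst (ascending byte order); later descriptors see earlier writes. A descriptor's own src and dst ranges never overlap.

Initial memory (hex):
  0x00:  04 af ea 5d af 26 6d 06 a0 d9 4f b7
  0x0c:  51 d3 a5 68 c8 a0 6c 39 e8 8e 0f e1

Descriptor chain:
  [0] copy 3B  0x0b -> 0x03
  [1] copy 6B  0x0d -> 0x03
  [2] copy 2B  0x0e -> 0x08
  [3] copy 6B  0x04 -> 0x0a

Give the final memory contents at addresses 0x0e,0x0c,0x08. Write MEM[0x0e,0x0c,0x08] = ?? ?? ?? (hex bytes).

MEM[0x0e,0x0c,0x08] = a5 c8 a5

D0: mem[0x03..0x05] <- [b7 51 d3]
D1: mem[0x03..0x08] <- [d3 a5 68 c8 a0 6c]
D2: mem[0x08..0x09] <- [a5 68]
D3: mem[0x0a..0x0f] <- [a5 68 c8 a0 a5 68]
query mem[0x0e]=0xa5, mem[0x0c]=0xc8, mem[0x08]=0xa5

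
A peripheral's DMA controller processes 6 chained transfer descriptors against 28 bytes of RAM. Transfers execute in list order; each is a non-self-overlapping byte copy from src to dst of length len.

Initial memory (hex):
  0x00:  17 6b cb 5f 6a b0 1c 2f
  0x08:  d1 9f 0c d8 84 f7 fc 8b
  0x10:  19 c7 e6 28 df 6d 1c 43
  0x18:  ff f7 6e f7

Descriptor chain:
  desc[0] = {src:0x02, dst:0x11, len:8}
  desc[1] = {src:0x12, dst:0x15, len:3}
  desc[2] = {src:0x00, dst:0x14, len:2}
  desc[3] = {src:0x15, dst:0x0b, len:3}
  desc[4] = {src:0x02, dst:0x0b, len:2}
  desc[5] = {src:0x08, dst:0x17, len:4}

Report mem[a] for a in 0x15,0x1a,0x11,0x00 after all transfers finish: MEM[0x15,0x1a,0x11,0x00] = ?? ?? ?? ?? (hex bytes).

MEM[0x15,0x1a,0x11,0x00] = 6b cb cb 17

[0] 0x02->0x11 len=8 : cb 5f 6a b0 1c 2f d1 9f
[1] 0x12->0x15 len=3 : 5f 6a b0
[2] 0x00->0x14 len=2 : 17 6b
[3] 0x15->0x0b len=3 : 6b 6a b0
[4] 0x02->0x0b len=2 : cb 5f
[5] 0x08->0x17 len=4 : d1 9f 0c cb
query mem[0x15]=0x6b, mem[0x1a]=0xcb, mem[0x11]=0xcb, mem[0x00]=0x17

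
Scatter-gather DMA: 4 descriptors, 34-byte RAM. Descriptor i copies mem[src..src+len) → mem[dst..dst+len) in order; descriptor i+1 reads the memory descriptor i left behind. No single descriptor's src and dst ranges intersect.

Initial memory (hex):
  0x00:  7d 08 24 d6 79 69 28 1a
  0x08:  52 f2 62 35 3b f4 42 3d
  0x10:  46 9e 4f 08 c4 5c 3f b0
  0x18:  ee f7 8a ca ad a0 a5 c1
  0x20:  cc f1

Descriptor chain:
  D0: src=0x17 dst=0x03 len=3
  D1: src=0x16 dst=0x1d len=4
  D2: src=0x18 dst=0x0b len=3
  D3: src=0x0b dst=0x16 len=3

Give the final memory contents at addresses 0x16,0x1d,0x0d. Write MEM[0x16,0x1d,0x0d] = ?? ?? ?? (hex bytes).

D0: mem[0x03..0x05] <- [b0 ee f7]
D1: mem[0x1d..0x20] <- [3f b0 ee f7]
D2: mem[0x0b..0x0d] <- [ee f7 8a]
D3: mem[0x16..0x18] <- [ee f7 8a]
query mem[0x16]=0xee, mem[0x1d]=0x3f, mem[0x0d]=0x8a

MEM[0x16,0x1d,0x0d] = ee 3f 8a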